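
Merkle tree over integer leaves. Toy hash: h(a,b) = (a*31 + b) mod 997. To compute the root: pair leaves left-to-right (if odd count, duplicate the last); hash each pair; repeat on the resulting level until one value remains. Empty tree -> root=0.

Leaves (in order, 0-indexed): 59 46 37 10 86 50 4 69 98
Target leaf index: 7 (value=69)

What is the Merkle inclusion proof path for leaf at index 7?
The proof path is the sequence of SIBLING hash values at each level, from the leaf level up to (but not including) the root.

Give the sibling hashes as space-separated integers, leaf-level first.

Answer: 4 722 459 924

Derivation:
L0 (leaves): [59, 46, 37, 10, 86, 50, 4, 69, 98], target index=7
L1: h(59,46)=(59*31+46)%997=878 [pair 0] h(37,10)=(37*31+10)%997=160 [pair 1] h(86,50)=(86*31+50)%997=722 [pair 2] h(4,69)=(4*31+69)%997=193 [pair 3] h(98,98)=(98*31+98)%997=145 [pair 4] -> [878, 160, 722, 193, 145]
  Sibling for proof at L0: 4
L2: h(878,160)=(878*31+160)%997=459 [pair 0] h(722,193)=(722*31+193)%997=641 [pair 1] h(145,145)=(145*31+145)%997=652 [pair 2] -> [459, 641, 652]
  Sibling for proof at L1: 722
L3: h(459,641)=(459*31+641)%997=912 [pair 0] h(652,652)=(652*31+652)%997=924 [pair 1] -> [912, 924]
  Sibling for proof at L2: 459
L4: h(912,924)=(912*31+924)%997=283 [pair 0] -> [283]
  Sibling for proof at L3: 924
Root: 283
Proof path (sibling hashes from leaf to root): [4, 722, 459, 924]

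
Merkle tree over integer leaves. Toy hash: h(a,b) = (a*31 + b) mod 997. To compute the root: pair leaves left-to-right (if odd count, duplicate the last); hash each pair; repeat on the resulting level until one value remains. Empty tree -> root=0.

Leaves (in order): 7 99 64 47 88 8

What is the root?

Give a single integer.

L0: [7, 99, 64, 47, 88, 8]
L1: h(7,99)=(7*31+99)%997=316 h(64,47)=(64*31+47)%997=37 h(88,8)=(88*31+8)%997=742 -> [316, 37, 742]
L2: h(316,37)=(316*31+37)%997=860 h(742,742)=(742*31+742)%997=813 -> [860, 813]
L3: h(860,813)=(860*31+813)%997=554 -> [554]

Answer: 554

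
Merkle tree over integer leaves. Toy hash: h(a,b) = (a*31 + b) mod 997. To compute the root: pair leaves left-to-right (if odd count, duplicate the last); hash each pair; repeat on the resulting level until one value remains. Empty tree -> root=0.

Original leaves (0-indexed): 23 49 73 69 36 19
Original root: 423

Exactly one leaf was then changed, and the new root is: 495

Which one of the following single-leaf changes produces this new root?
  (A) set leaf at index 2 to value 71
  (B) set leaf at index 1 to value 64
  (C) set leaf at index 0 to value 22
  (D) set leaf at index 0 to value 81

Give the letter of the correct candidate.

Answer: A

Derivation:
Original leaves: [23, 49, 73, 69, 36, 19]
Target new root: 495
Try each candidate change and compute the resulting root:
Candidate A: set leaf[2] = 71 -> leaves = [23, 49, 71, 69, 36, 19]
  L0: [23, 49, 71, 69, 36, 19]
  L1: h(23,49)=(23*31+49)%997=762 h(71,69)=(71*31+69)%997=276 h(36,19)=(36*31+19)%997=138 -> [762, 276, 138]
  L2: h(762,276)=(762*31+276)%997=967 h(138,138)=(138*31+138)%997=428 -> [967, 428]
  L3: h(967,428)=(967*31+428)%997=495 -> [495]
  root = 495 == target 495  ** MATCH **
Candidate B: set leaf[1] = 64 -> leaves = [23, 64, 73, 69, 36, 19]
  L0: [23, 64, 73, 69, 36, 19]
  L1: h(23,64)=(23*31+64)%997=777 h(73,69)=(73*31+69)%997=338 h(36,19)=(36*31+19)%997=138 -> [777, 338, 138]
  L2: h(777,338)=(777*31+338)%997=497 h(138,138)=(138*31+138)%997=428 -> [497, 428]
  L3: h(497,428)=(497*31+428)%997=880 -> [880]
  root = 880 != target 495
Candidate C: set leaf[0] = 22 -> leaves = [22, 49, 73, 69, 36, 19]
  L0: [22, 49, 73, 69, 36, 19]
  L1: h(22,49)=(22*31+49)%997=731 h(73,69)=(73*31+69)%997=338 h(36,19)=(36*31+19)%997=138 -> [731, 338, 138]
  L2: h(731,338)=(731*31+338)%997=68 h(138,138)=(138*31+138)%997=428 -> [68, 428]
  L3: h(68,428)=(68*31+428)%997=542 -> [542]
  root = 542 != target 495
Candidate D: set leaf[0] = 81 -> leaves = [81, 49, 73, 69, 36, 19]
  L0: [81, 49, 73, 69, 36, 19]
  L1: h(81,49)=(81*31+49)%997=566 h(73,69)=(73*31+69)%997=338 h(36,19)=(36*31+19)%997=138 -> [566, 338, 138]
  L2: h(566,338)=(566*31+338)%997=935 h(138,138)=(138*31+138)%997=428 -> [935, 428]
  L3: h(935,428)=(935*31+428)%997=500 -> [500]
  root = 500 != target 495
Candidate A produces the target root.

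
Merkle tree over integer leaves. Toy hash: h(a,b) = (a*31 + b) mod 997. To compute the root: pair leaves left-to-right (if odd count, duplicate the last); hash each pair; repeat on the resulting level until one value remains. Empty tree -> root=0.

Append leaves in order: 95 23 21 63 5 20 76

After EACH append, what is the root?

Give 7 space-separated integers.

Answer: 95 974 956 1 166 646 909

Derivation:
After append 95 (leaves=[95]):
  L0: [95]
  root=95
After append 23 (leaves=[95, 23]):
  L0: [95, 23]
  L1: h(95,23)=(95*31+23)%997=974 -> [974]
  root=974
After append 21 (leaves=[95, 23, 21]):
  L0: [95, 23, 21]
  L1: h(95,23)=(95*31+23)%997=974 h(21,21)=(21*31+21)%997=672 -> [974, 672]
  L2: h(974,672)=(974*31+672)%997=956 -> [956]
  root=956
After append 63 (leaves=[95, 23, 21, 63]):
  L0: [95, 23, 21, 63]
  L1: h(95,23)=(95*31+23)%997=974 h(21,63)=(21*31+63)%997=714 -> [974, 714]
  L2: h(974,714)=(974*31+714)%997=1 -> [1]
  root=1
After append 5 (leaves=[95, 23, 21, 63, 5]):
  L0: [95, 23, 21, 63, 5]
  L1: h(95,23)=(95*31+23)%997=974 h(21,63)=(21*31+63)%997=714 h(5,5)=(5*31+5)%997=160 -> [974, 714, 160]
  L2: h(974,714)=(974*31+714)%997=1 h(160,160)=(160*31+160)%997=135 -> [1, 135]
  L3: h(1,135)=(1*31+135)%997=166 -> [166]
  root=166
After append 20 (leaves=[95, 23, 21, 63, 5, 20]):
  L0: [95, 23, 21, 63, 5, 20]
  L1: h(95,23)=(95*31+23)%997=974 h(21,63)=(21*31+63)%997=714 h(5,20)=(5*31+20)%997=175 -> [974, 714, 175]
  L2: h(974,714)=(974*31+714)%997=1 h(175,175)=(175*31+175)%997=615 -> [1, 615]
  L3: h(1,615)=(1*31+615)%997=646 -> [646]
  root=646
After append 76 (leaves=[95, 23, 21, 63, 5, 20, 76]):
  L0: [95, 23, 21, 63, 5, 20, 76]
  L1: h(95,23)=(95*31+23)%997=974 h(21,63)=(21*31+63)%997=714 h(5,20)=(5*31+20)%997=175 h(76,76)=(76*31+76)%997=438 -> [974, 714, 175, 438]
  L2: h(974,714)=(974*31+714)%997=1 h(175,438)=(175*31+438)%997=878 -> [1, 878]
  L3: h(1,878)=(1*31+878)%997=909 -> [909]
  root=909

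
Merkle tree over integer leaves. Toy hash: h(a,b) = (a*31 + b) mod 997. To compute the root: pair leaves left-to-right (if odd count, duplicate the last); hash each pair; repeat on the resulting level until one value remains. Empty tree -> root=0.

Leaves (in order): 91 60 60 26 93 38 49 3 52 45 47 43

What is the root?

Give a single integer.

L0: [91, 60, 60, 26, 93, 38, 49, 3, 52, 45, 47, 43]
L1: h(91,60)=(91*31+60)%997=887 h(60,26)=(60*31+26)%997=889 h(93,38)=(93*31+38)%997=927 h(49,3)=(49*31+3)%997=525 h(52,45)=(52*31+45)%997=660 h(47,43)=(47*31+43)%997=503 -> [887, 889, 927, 525, 660, 503]
L2: h(887,889)=(887*31+889)%997=470 h(927,525)=(927*31+525)%997=349 h(660,503)=(660*31+503)%997=26 -> [470, 349, 26]
L3: h(470,349)=(470*31+349)%997=961 h(26,26)=(26*31+26)%997=832 -> [961, 832]
L4: h(961,832)=(961*31+832)%997=713 -> [713]

Answer: 713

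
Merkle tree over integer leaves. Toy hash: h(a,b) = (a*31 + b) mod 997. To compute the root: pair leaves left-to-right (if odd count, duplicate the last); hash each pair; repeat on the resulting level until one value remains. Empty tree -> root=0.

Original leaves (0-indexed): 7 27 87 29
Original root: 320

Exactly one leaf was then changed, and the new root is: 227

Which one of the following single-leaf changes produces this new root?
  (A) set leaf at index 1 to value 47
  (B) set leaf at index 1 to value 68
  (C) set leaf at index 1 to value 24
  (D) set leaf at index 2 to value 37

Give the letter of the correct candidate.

Original leaves: [7, 27, 87, 29]
Target new root: 227
Try each candidate change and compute the resulting root:
Candidate A: set leaf[1] = 47 -> leaves = [7, 47, 87, 29]
  L0: [7, 47, 87, 29]
  L1: h(7,47)=(7*31+47)%997=264 h(87,29)=(87*31+29)%997=732 -> [264, 732]
  L2: h(264,732)=(264*31+732)%997=940 -> [940]
  root = 940 != target 227
Candidate B: set leaf[1] = 68 -> leaves = [7, 68, 87, 29]
  L0: [7, 68, 87, 29]
  L1: h(7,68)=(7*31+68)%997=285 h(87,29)=(87*31+29)%997=732 -> [285, 732]
  L2: h(285,732)=(285*31+732)%997=594 -> [594]
  root = 594 != target 227
Candidate C: set leaf[1] = 24 -> leaves = [7, 24, 87, 29]
  L0: [7, 24, 87, 29]
  L1: h(7,24)=(7*31+24)%997=241 h(87,29)=(87*31+29)%997=732 -> [241, 732]
  L2: h(241,732)=(241*31+732)%997=227 -> [227]
  root = 227 == target 227  ** MATCH **
Candidate D: set leaf[2] = 37 -> leaves = [7, 27, 37, 29]
  L0: [7, 27, 37, 29]
  L1: h(7,27)=(7*31+27)%997=244 h(37,29)=(37*31+29)%997=179 -> [244, 179]
  L2: h(244,179)=(244*31+179)%997=764 -> [764]
  root = 764 != target 227
Candidate C produces the target root.

Answer: C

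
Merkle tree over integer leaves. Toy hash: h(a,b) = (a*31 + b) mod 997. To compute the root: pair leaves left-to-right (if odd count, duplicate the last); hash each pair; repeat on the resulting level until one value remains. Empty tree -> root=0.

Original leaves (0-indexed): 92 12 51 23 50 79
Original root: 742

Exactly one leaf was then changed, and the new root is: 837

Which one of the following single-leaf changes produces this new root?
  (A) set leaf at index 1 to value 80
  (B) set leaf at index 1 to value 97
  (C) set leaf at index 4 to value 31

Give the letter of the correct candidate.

Original leaves: [92, 12, 51, 23, 50, 79]
Target new root: 837
Try each candidate change and compute the resulting root:
Candidate A: set leaf[1] = 80 -> leaves = [92, 80, 51, 23, 50, 79]
  L0: [92, 80, 51, 23, 50, 79]
  L1: h(92,80)=(92*31+80)%997=938 h(51,23)=(51*31+23)%997=607 h(50,79)=(50*31+79)%997=632 -> [938, 607, 632]
  L2: h(938,607)=(938*31+607)%997=772 h(632,632)=(632*31+632)%997=284 -> [772, 284]
  L3: h(772,284)=(772*31+284)%997=288 -> [288]
  root = 288 != target 837
Candidate B: set leaf[1] = 97 -> leaves = [92, 97, 51, 23, 50, 79]
  L0: [92, 97, 51, 23, 50, 79]
  L1: h(92,97)=(92*31+97)%997=955 h(51,23)=(51*31+23)%997=607 h(50,79)=(50*31+79)%997=632 -> [955, 607, 632]
  L2: h(955,607)=(955*31+607)%997=302 h(632,632)=(632*31+632)%997=284 -> [302, 284]
  L3: h(302,284)=(302*31+284)%997=673 -> [673]
  root = 673 != target 837
Candidate C: set leaf[4] = 31 -> leaves = [92, 12, 51, 23, 31, 79]
  L0: [92, 12, 51, 23, 31, 79]
  L1: h(92,12)=(92*31+12)%997=870 h(51,23)=(51*31+23)%997=607 h(31,79)=(31*31+79)%997=43 -> [870, 607, 43]
  L2: h(870,607)=(870*31+607)%997=658 h(43,43)=(43*31+43)%997=379 -> [658, 379]
  L3: h(658,379)=(658*31+379)%997=837 -> [837]
  root = 837 == target 837  ** MATCH **
Candidate C produces the target root.

Answer: C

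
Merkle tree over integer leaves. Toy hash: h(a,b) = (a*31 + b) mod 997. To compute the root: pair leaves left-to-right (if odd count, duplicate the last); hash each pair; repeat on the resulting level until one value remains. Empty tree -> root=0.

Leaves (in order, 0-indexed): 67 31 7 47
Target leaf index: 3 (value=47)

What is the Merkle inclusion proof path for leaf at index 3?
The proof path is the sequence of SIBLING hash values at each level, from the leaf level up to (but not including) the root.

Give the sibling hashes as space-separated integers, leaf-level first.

L0 (leaves): [67, 31, 7, 47], target index=3
L1: h(67,31)=(67*31+31)%997=114 [pair 0] h(7,47)=(7*31+47)%997=264 [pair 1] -> [114, 264]
  Sibling for proof at L0: 7
L2: h(114,264)=(114*31+264)%997=807 [pair 0] -> [807]
  Sibling for proof at L1: 114
Root: 807
Proof path (sibling hashes from leaf to root): [7, 114]

Answer: 7 114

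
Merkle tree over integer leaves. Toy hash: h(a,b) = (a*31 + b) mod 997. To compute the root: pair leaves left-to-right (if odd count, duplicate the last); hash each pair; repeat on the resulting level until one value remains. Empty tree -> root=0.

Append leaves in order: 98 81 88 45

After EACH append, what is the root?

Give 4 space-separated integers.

Answer: 98 128 802 759

Derivation:
After append 98 (leaves=[98]):
  L0: [98]
  root=98
After append 81 (leaves=[98, 81]):
  L0: [98, 81]
  L1: h(98,81)=(98*31+81)%997=128 -> [128]
  root=128
After append 88 (leaves=[98, 81, 88]):
  L0: [98, 81, 88]
  L1: h(98,81)=(98*31+81)%997=128 h(88,88)=(88*31+88)%997=822 -> [128, 822]
  L2: h(128,822)=(128*31+822)%997=802 -> [802]
  root=802
After append 45 (leaves=[98, 81, 88, 45]):
  L0: [98, 81, 88, 45]
  L1: h(98,81)=(98*31+81)%997=128 h(88,45)=(88*31+45)%997=779 -> [128, 779]
  L2: h(128,779)=(128*31+779)%997=759 -> [759]
  root=759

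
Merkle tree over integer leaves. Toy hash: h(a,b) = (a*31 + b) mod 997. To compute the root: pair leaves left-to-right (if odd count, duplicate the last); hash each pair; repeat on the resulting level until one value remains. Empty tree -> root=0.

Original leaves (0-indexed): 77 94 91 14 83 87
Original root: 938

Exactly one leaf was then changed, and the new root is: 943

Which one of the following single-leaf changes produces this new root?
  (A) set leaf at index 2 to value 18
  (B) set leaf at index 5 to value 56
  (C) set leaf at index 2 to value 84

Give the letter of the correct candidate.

Original leaves: [77, 94, 91, 14, 83, 87]
Target new root: 943
Try each candidate change and compute the resulting root:
Candidate A: set leaf[2] = 18 -> leaves = [77, 94, 18, 14, 83, 87]
  L0: [77, 94, 18, 14, 83, 87]
  L1: h(77,94)=(77*31+94)%997=487 h(18,14)=(18*31+14)%997=572 h(83,87)=(83*31+87)%997=666 -> [487, 572, 666]
  L2: h(487,572)=(487*31+572)%997=714 h(666,666)=(666*31+666)%997=375 -> [714, 375]
  L3: h(714,375)=(714*31+375)%997=575 -> [575]
  root = 575 != target 943
Candidate B: set leaf[5] = 56 -> leaves = [77, 94, 91, 14, 83, 56]
  L0: [77, 94, 91, 14, 83, 56]
  L1: h(77,94)=(77*31+94)%997=487 h(91,14)=(91*31+14)%997=841 h(83,56)=(83*31+56)%997=635 -> [487, 841, 635]
  L2: h(487,841)=(487*31+841)%997=983 h(635,635)=(635*31+635)%997=380 -> [983, 380]
  L3: h(983,380)=(983*31+380)%997=943 -> [943]
  root = 943 == target 943  ** MATCH **
Candidate C: set leaf[2] = 84 -> leaves = [77, 94, 84, 14, 83, 87]
  L0: [77, 94, 84, 14, 83, 87]
  L1: h(77,94)=(77*31+94)%997=487 h(84,14)=(84*31+14)%997=624 h(83,87)=(83*31+87)%997=666 -> [487, 624, 666]
  L2: h(487,624)=(487*31+624)%997=766 h(666,666)=(666*31+666)%997=375 -> [766, 375]
  L3: h(766,375)=(766*31+375)%997=193 -> [193]
  root = 193 != target 943
Candidate B produces the target root.

Answer: B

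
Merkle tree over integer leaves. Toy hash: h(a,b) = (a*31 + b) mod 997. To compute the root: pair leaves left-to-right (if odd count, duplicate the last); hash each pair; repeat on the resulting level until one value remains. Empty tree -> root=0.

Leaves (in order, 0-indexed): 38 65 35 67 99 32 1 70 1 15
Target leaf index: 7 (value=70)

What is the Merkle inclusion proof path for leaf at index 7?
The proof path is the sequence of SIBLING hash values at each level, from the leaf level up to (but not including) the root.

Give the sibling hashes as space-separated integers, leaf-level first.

Answer: 1 110 802 245

Derivation:
L0 (leaves): [38, 65, 35, 67, 99, 32, 1, 70, 1, 15], target index=7
L1: h(38,65)=(38*31+65)%997=246 [pair 0] h(35,67)=(35*31+67)%997=155 [pair 1] h(99,32)=(99*31+32)%997=110 [pair 2] h(1,70)=(1*31+70)%997=101 [pair 3] h(1,15)=(1*31+15)%997=46 [pair 4] -> [246, 155, 110, 101, 46]
  Sibling for proof at L0: 1
L2: h(246,155)=(246*31+155)%997=802 [pair 0] h(110,101)=(110*31+101)%997=520 [pair 1] h(46,46)=(46*31+46)%997=475 [pair 2] -> [802, 520, 475]
  Sibling for proof at L1: 110
L3: h(802,520)=(802*31+520)%997=457 [pair 0] h(475,475)=(475*31+475)%997=245 [pair 1] -> [457, 245]
  Sibling for proof at L2: 802
L4: h(457,245)=(457*31+245)%997=454 [pair 0] -> [454]
  Sibling for proof at L3: 245
Root: 454
Proof path (sibling hashes from leaf to root): [1, 110, 802, 245]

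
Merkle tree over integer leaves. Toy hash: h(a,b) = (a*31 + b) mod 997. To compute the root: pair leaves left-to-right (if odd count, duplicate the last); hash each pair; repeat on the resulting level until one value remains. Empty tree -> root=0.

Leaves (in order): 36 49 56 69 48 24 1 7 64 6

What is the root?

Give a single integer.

L0: [36, 49, 56, 69, 48, 24, 1, 7, 64, 6]
L1: h(36,49)=(36*31+49)%997=168 h(56,69)=(56*31+69)%997=808 h(48,24)=(48*31+24)%997=515 h(1,7)=(1*31+7)%997=38 h(64,6)=(64*31+6)%997=993 -> [168, 808, 515, 38, 993]
L2: h(168,808)=(168*31+808)%997=34 h(515,38)=(515*31+38)%997=51 h(993,993)=(993*31+993)%997=869 -> [34, 51, 869]
L3: h(34,51)=(34*31+51)%997=108 h(869,869)=(869*31+869)%997=889 -> [108, 889]
L4: h(108,889)=(108*31+889)%997=249 -> [249]

Answer: 249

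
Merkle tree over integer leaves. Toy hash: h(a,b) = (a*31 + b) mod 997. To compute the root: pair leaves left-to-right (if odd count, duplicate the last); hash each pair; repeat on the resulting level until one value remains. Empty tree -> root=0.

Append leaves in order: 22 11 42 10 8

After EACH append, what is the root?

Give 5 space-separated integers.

After append 22 (leaves=[22]):
  L0: [22]
  root=22
After append 11 (leaves=[22, 11]):
  L0: [22, 11]
  L1: h(22,11)=(22*31+11)%997=693 -> [693]
  root=693
After append 42 (leaves=[22, 11, 42]):
  L0: [22, 11, 42]
  L1: h(22,11)=(22*31+11)%997=693 h(42,42)=(42*31+42)%997=347 -> [693, 347]
  L2: h(693,347)=(693*31+347)%997=893 -> [893]
  root=893
After append 10 (leaves=[22, 11, 42, 10]):
  L0: [22, 11, 42, 10]
  L1: h(22,11)=(22*31+11)%997=693 h(42,10)=(42*31+10)%997=315 -> [693, 315]
  L2: h(693,315)=(693*31+315)%997=861 -> [861]
  root=861
After append 8 (leaves=[22, 11, 42, 10, 8]):
  L0: [22, 11, 42, 10, 8]
  L1: h(22,11)=(22*31+11)%997=693 h(42,10)=(42*31+10)%997=315 h(8,8)=(8*31+8)%997=256 -> [693, 315, 256]
  L2: h(693,315)=(693*31+315)%997=861 h(256,256)=(256*31+256)%997=216 -> [861, 216]
  L3: h(861,216)=(861*31+216)%997=985 -> [985]
  root=985

Answer: 22 693 893 861 985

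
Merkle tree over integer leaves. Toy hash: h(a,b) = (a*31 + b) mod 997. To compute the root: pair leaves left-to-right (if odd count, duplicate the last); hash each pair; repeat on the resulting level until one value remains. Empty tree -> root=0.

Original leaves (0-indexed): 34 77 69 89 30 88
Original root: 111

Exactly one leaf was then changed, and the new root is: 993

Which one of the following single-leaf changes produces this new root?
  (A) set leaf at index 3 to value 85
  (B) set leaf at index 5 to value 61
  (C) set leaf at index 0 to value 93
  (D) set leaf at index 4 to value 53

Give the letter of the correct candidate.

Original leaves: [34, 77, 69, 89, 30, 88]
Target new root: 993
Try each candidate change and compute the resulting root:
Candidate A: set leaf[3] = 85 -> leaves = [34, 77, 69, 85, 30, 88]
  L0: [34, 77, 69, 85, 30, 88]
  L1: h(34,77)=(34*31+77)%997=134 h(69,85)=(69*31+85)%997=230 h(30,88)=(30*31+88)%997=21 -> [134, 230, 21]
  L2: h(134,230)=(134*31+230)%997=396 h(21,21)=(21*31+21)%997=672 -> [396, 672]
  L3: h(396,672)=(396*31+672)%997=984 -> [984]
  root = 984 != target 993
Candidate B: set leaf[5] = 61 -> leaves = [34, 77, 69, 89, 30, 61]
  L0: [34, 77, 69, 89, 30, 61]
  L1: h(34,77)=(34*31+77)%997=134 h(69,89)=(69*31+89)%997=234 h(30,61)=(30*31+61)%997=991 -> [134, 234, 991]
  L2: h(134,234)=(134*31+234)%997=400 h(991,991)=(991*31+991)%997=805 -> [400, 805]
  L3: h(400,805)=(400*31+805)%997=244 -> [244]
  root = 244 != target 993
Candidate C: set leaf[0] = 93 -> leaves = [93, 77, 69, 89, 30, 88]
  L0: [93, 77, 69, 89, 30, 88]
  L1: h(93,77)=(93*31+77)%997=966 h(69,89)=(69*31+89)%997=234 h(30,88)=(30*31+88)%997=21 -> [966, 234, 21]
  L2: h(966,234)=(966*31+234)%997=270 h(21,21)=(21*31+21)%997=672 -> [270, 672]
  L3: h(270,672)=(270*31+672)%997=69 -> [69]
  root = 69 != target 993
Candidate D: set leaf[4] = 53 -> leaves = [34, 77, 69, 89, 53, 88]
  L0: [34, 77, 69, 89, 53, 88]
  L1: h(34,77)=(34*31+77)%997=134 h(69,89)=(69*31+89)%997=234 h(53,88)=(53*31+88)%997=734 -> [134, 234, 734]
  L2: h(134,234)=(134*31+234)%997=400 h(734,734)=(734*31+734)%997=557 -> [400, 557]
  L3: h(400,557)=(400*31+557)%997=993 -> [993]
  root = 993 == target 993  ** MATCH **
Candidate D produces the target root.

Answer: D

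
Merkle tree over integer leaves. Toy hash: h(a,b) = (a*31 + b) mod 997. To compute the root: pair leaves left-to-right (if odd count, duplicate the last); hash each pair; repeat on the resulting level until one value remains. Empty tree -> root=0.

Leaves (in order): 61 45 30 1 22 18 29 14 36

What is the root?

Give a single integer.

L0: [61, 45, 30, 1, 22, 18, 29, 14, 36]
L1: h(61,45)=(61*31+45)%997=939 h(30,1)=(30*31+1)%997=931 h(22,18)=(22*31+18)%997=700 h(29,14)=(29*31+14)%997=913 h(36,36)=(36*31+36)%997=155 -> [939, 931, 700, 913, 155]
L2: h(939,931)=(939*31+931)%997=130 h(700,913)=(700*31+913)%997=679 h(155,155)=(155*31+155)%997=972 -> [130, 679, 972]
L3: h(130,679)=(130*31+679)%997=721 h(972,972)=(972*31+972)%997=197 -> [721, 197]
L4: h(721,197)=(721*31+197)%997=614 -> [614]

Answer: 614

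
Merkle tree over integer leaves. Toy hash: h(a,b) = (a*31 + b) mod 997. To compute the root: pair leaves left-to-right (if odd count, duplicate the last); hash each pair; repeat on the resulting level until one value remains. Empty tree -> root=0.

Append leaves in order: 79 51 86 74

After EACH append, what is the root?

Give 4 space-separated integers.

After append 79 (leaves=[79]):
  L0: [79]
  root=79
After append 51 (leaves=[79, 51]):
  L0: [79, 51]
  L1: h(79,51)=(79*31+51)%997=506 -> [506]
  root=506
After append 86 (leaves=[79, 51, 86]):
  L0: [79, 51, 86]
  L1: h(79,51)=(79*31+51)%997=506 h(86,86)=(86*31+86)%997=758 -> [506, 758]
  L2: h(506,758)=(506*31+758)%997=492 -> [492]
  root=492
After append 74 (leaves=[79, 51, 86, 74]):
  L0: [79, 51, 86, 74]
  L1: h(79,51)=(79*31+51)%997=506 h(86,74)=(86*31+74)%997=746 -> [506, 746]
  L2: h(506,746)=(506*31+746)%997=480 -> [480]
  root=480

Answer: 79 506 492 480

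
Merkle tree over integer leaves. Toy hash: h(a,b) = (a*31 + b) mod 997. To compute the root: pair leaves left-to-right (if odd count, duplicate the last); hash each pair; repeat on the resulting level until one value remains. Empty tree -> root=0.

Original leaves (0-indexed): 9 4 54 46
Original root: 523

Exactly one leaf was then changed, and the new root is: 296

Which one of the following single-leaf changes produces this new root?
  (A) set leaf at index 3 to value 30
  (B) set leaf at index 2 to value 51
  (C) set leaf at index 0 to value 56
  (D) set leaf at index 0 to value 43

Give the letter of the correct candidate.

Answer: D

Derivation:
Original leaves: [9, 4, 54, 46]
Target new root: 296
Try each candidate change and compute the resulting root:
Candidate A: set leaf[3] = 30 -> leaves = [9, 4, 54, 30]
  L0: [9, 4, 54, 30]
  L1: h(9,4)=(9*31+4)%997=283 h(54,30)=(54*31+30)%997=707 -> [283, 707]
  L2: h(283,707)=(283*31+707)%997=507 -> [507]
  root = 507 != target 296
Candidate B: set leaf[2] = 51 -> leaves = [9, 4, 51, 46]
  L0: [9, 4, 51, 46]
  L1: h(9,4)=(9*31+4)%997=283 h(51,46)=(51*31+46)%997=630 -> [283, 630]
  L2: h(283,630)=(283*31+630)%997=430 -> [430]
  root = 430 != target 296
Candidate C: set leaf[0] = 56 -> leaves = [56, 4, 54, 46]
  L0: [56, 4, 54, 46]
  L1: h(56,4)=(56*31+4)%997=743 h(54,46)=(54*31+46)%997=723 -> [743, 723]
  L2: h(743,723)=(743*31+723)%997=825 -> [825]
  root = 825 != target 296
Candidate D: set leaf[0] = 43 -> leaves = [43, 4, 54, 46]
  L0: [43, 4, 54, 46]
  L1: h(43,4)=(43*31+4)%997=340 h(54,46)=(54*31+46)%997=723 -> [340, 723]
  L2: h(340,723)=(340*31+723)%997=296 -> [296]
  root = 296 == target 296  ** MATCH **
Candidate D produces the target root.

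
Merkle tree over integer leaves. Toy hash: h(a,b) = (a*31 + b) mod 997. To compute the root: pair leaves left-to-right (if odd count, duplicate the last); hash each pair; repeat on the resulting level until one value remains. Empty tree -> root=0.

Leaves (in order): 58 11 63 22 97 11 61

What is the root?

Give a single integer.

L0: [58, 11, 63, 22, 97, 11, 61]
L1: h(58,11)=(58*31+11)%997=812 h(63,22)=(63*31+22)%997=978 h(97,11)=(97*31+11)%997=27 h(61,61)=(61*31+61)%997=955 -> [812, 978, 27, 955]
L2: h(812,978)=(812*31+978)%997=228 h(27,955)=(27*31+955)%997=795 -> [228, 795]
L3: h(228,795)=(228*31+795)%997=884 -> [884]

Answer: 884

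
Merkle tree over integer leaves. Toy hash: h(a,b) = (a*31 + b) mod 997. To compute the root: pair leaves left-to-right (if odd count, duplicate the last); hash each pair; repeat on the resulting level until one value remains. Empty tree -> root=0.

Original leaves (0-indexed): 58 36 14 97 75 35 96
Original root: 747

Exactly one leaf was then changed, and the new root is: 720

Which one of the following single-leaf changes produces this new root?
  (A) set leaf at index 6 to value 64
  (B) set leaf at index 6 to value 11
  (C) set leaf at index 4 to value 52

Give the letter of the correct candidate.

Original leaves: [58, 36, 14, 97, 75, 35, 96]
Target new root: 720
Try each candidate change and compute the resulting root:
Candidate A: set leaf[6] = 64 -> leaves = [58, 36, 14, 97, 75, 35, 64]
  L0: [58, 36, 14, 97, 75, 35, 64]
  L1: h(58,36)=(58*31+36)%997=837 h(14,97)=(14*31+97)%997=531 h(75,35)=(75*31+35)%997=366 h(64,64)=(64*31+64)%997=54 -> [837, 531, 366, 54]
  L2: h(837,531)=(837*31+531)%997=556 h(366,54)=(366*31+54)%997=433 -> [556, 433]
  L3: h(556,433)=(556*31+433)%997=720 -> [720]
  root = 720 == target 720  ** MATCH **
Candidate B: set leaf[6] = 11 -> leaves = [58, 36, 14, 97, 75, 35, 11]
  L0: [58, 36, 14, 97, 75, 35, 11]
  L1: h(58,36)=(58*31+36)%997=837 h(14,97)=(14*31+97)%997=531 h(75,35)=(75*31+35)%997=366 h(11,11)=(11*31+11)%997=352 -> [837, 531, 366, 352]
  L2: h(837,531)=(837*31+531)%997=556 h(366,352)=(366*31+352)%997=731 -> [556, 731]
  L3: h(556,731)=(556*31+731)%997=21 -> [21]
  root = 21 != target 720
Candidate C: set leaf[4] = 52 -> leaves = [58, 36, 14, 97, 52, 35, 96]
  L0: [58, 36, 14, 97, 52, 35, 96]
  L1: h(58,36)=(58*31+36)%997=837 h(14,97)=(14*31+97)%997=531 h(52,35)=(52*31+35)%997=650 h(96,96)=(96*31+96)%997=81 -> [837, 531, 650, 81]
  L2: h(837,531)=(837*31+531)%997=556 h(650,81)=(650*31+81)%997=291 -> [556, 291]
  L3: h(556,291)=(556*31+291)%997=578 -> [578]
  root = 578 != target 720
Candidate A produces the target root.

Answer: A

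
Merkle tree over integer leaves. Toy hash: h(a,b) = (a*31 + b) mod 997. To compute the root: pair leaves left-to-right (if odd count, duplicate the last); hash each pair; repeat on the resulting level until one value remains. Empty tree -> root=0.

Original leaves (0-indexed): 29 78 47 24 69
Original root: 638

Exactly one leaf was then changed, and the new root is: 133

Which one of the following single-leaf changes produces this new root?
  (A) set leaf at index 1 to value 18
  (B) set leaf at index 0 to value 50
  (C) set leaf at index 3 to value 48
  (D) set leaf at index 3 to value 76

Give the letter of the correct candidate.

Original leaves: [29, 78, 47, 24, 69]
Target new root: 133
Try each candidate change and compute the resulting root:
Candidate A: set leaf[1] = 18 -> leaves = [29, 18, 47, 24, 69]
  L0: [29, 18, 47, 24, 69]
  L1: h(29,18)=(29*31+18)%997=917 h(47,24)=(47*31+24)%997=484 h(69,69)=(69*31+69)%997=214 -> [917, 484, 214]
  L2: h(917,484)=(917*31+484)%997=995 h(214,214)=(214*31+214)%997=866 -> [995, 866]
  L3: h(995,866)=(995*31+866)%997=804 -> [804]
  root = 804 != target 133
Candidate B: set leaf[0] = 50 -> leaves = [50, 78, 47, 24, 69]
  L0: [50, 78, 47, 24, 69]
  L1: h(50,78)=(50*31+78)%997=631 h(47,24)=(47*31+24)%997=484 h(69,69)=(69*31+69)%997=214 -> [631, 484, 214]
  L2: h(631,484)=(631*31+484)%997=105 h(214,214)=(214*31+214)%997=866 -> [105, 866]
  L3: h(105,866)=(105*31+866)%997=133 -> [133]
  root = 133 == target 133  ** MATCH **
Candidate C: set leaf[3] = 48 -> leaves = [29, 78, 47, 48, 69]
  L0: [29, 78, 47, 48, 69]
  L1: h(29,78)=(29*31+78)%997=977 h(47,48)=(47*31+48)%997=508 h(69,69)=(69*31+69)%997=214 -> [977, 508, 214]
  L2: h(977,508)=(977*31+508)%997=885 h(214,214)=(214*31+214)%997=866 -> [885, 866]
  L3: h(885,866)=(885*31+866)%997=385 -> [385]
  root = 385 != target 133
Candidate D: set leaf[3] = 76 -> leaves = [29, 78, 47, 76, 69]
  L0: [29, 78, 47, 76, 69]
  L1: h(29,78)=(29*31+78)%997=977 h(47,76)=(47*31+76)%997=536 h(69,69)=(69*31+69)%997=214 -> [977, 536, 214]
  L2: h(977,536)=(977*31+536)%997=913 h(214,214)=(214*31+214)%997=866 -> [913, 866]
  L3: h(913,866)=(913*31+866)%997=256 -> [256]
  root = 256 != target 133
Candidate B produces the target root.

Answer: B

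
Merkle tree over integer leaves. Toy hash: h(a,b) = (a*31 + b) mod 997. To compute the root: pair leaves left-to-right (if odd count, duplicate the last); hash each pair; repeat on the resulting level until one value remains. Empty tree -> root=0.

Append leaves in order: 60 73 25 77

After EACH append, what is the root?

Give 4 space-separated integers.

Answer: 60 936 903 955

Derivation:
After append 60 (leaves=[60]):
  L0: [60]
  root=60
After append 73 (leaves=[60, 73]):
  L0: [60, 73]
  L1: h(60,73)=(60*31+73)%997=936 -> [936]
  root=936
After append 25 (leaves=[60, 73, 25]):
  L0: [60, 73, 25]
  L1: h(60,73)=(60*31+73)%997=936 h(25,25)=(25*31+25)%997=800 -> [936, 800]
  L2: h(936,800)=(936*31+800)%997=903 -> [903]
  root=903
After append 77 (leaves=[60, 73, 25, 77]):
  L0: [60, 73, 25, 77]
  L1: h(60,73)=(60*31+73)%997=936 h(25,77)=(25*31+77)%997=852 -> [936, 852]
  L2: h(936,852)=(936*31+852)%997=955 -> [955]
  root=955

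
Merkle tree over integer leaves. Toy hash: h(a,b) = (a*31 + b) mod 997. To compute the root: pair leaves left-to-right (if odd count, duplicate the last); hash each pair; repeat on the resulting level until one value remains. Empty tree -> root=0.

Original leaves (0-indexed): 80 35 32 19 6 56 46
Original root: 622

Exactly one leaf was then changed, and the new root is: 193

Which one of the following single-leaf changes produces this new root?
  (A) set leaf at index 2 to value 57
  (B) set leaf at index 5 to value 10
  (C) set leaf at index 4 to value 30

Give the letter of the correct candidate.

Original leaves: [80, 35, 32, 19, 6, 56, 46]
Target new root: 193
Try each candidate change and compute the resulting root:
Candidate A: set leaf[2] = 57 -> leaves = [80, 35, 57, 19, 6, 56, 46]
  L0: [80, 35, 57, 19, 6, 56, 46]
  L1: h(80,35)=(80*31+35)%997=521 h(57,19)=(57*31+19)%997=789 h(6,56)=(6*31+56)%997=242 h(46,46)=(46*31+46)%997=475 -> [521, 789, 242, 475]
  L2: h(521,789)=(521*31+789)%997=988 h(242,475)=(242*31+475)%997=1 -> [988, 1]
  L3: h(988,1)=(988*31+1)%997=719 -> [719]
  root = 719 != target 193
Candidate B: set leaf[5] = 10 -> leaves = [80, 35, 32, 19, 6, 10, 46]
  L0: [80, 35, 32, 19, 6, 10, 46]
  L1: h(80,35)=(80*31+35)%997=521 h(32,19)=(32*31+19)%997=14 h(6,10)=(6*31+10)%997=196 h(46,46)=(46*31+46)%997=475 -> [521, 14, 196, 475]
  L2: h(521,14)=(521*31+14)%997=213 h(196,475)=(196*31+475)%997=569 -> [213, 569]
  L3: h(213,569)=(213*31+569)%997=193 -> [193]
  root = 193 == target 193  ** MATCH **
Candidate C: set leaf[4] = 30 -> leaves = [80, 35, 32, 19, 30, 56, 46]
  L0: [80, 35, 32, 19, 30, 56, 46]
  L1: h(80,35)=(80*31+35)%997=521 h(32,19)=(32*31+19)%997=14 h(30,56)=(30*31+56)%997=986 h(46,46)=(46*31+46)%997=475 -> [521, 14, 986, 475]
  L2: h(521,14)=(521*31+14)%997=213 h(986,475)=(986*31+475)%997=134 -> [213, 134]
  L3: h(213,134)=(213*31+134)%997=755 -> [755]
  root = 755 != target 193
Candidate B produces the target root.

Answer: B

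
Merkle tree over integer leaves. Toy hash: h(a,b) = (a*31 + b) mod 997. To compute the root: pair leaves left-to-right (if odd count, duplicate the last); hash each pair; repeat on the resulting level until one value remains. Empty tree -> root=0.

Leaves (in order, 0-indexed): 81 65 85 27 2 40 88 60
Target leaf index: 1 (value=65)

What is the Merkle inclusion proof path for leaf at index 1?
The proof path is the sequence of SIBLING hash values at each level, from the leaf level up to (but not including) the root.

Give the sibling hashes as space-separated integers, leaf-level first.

L0 (leaves): [81, 65, 85, 27, 2, 40, 88, 60], target index=1
L1: h(81,65)=(81*31+65)%997=582 [pair 0] h(85,27)=(85*31+27)%997=668 [pair 1] h(2,40)=(2*31+40)%997=102 [pair 2] h(88,60)=(88*31+60)%997=794 [pair 3] -> [582, 668, 102, 794]
  Sibling for proof at L0: 81
L2: h(582,668)=(582*31+668)%997=764 [pair 0] h(102,794)=(102*31+794)%997=965 [pair 1] -> [764, 965]
  Sibling for proof at L1: 668
L3: h(764,965)=(764*31+965)%997=721 [pair 0] -> [721]
  Sibling for proof at L2: 965
Root: 721
Proof path (sibling hashes from leaf to root): [81, 668, 965]

Answer: 81 668 965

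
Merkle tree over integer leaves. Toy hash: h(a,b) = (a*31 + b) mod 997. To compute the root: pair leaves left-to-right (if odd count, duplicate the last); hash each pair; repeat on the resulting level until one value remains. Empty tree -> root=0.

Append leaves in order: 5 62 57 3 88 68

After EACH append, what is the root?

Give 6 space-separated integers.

After append 5 (leaves=[5]):
  L0: [5]
  root=5
After append 62 (leaves=[5, 62]):
  L0: [5, 62]
  L1: h(5,62)=(5*31+62)%997=217 -> [217]
  root=217
After append 57 (leaves=[5, 62, 57]):
  L0: [5, 62, 57]
  L1: h(5,62)=(5*31+62)%997=217 h(57,57)=(57*31+57)%997=827 -> [217, 827]
  L2: h(217,827)=(217*31+827)%997=575 -> [575]
  root=575
After append 3 (leaves=[5, 62, 57, 3]):
  L0: [5, 62, 57, 3]
  L1: h(5,62)=(5*31+62)%997=217 h(57,3)=(57*31+3)%997=773 -> [217, 773]
  L2: h(217,773)=(217*31+773)%997=521 -> [521]
  root=521
After append 88 (leaves=[5, 62, 57, 3, 88]):
  L0: [5, 62, 57, 3, 88]
  L1: h(5,62)=(5*31+62)%997=217 h(57,3)=(57*31+3)%997=773 h(88,88)=(88*31+88)%997=822 -> [217, 773, 822]
  L2: h(217,773)=(217*31+773)%997=521 h(822,822)=(822*31+822)%997=382 -> [521, 382]
  L3: h(521,382)=(521*31+382)%997=581 -> [581]
  root=581
After append 68 (leaves=[5, 62, 57, 3, 88, 68]):
  L0: [5, 62, 57, 3, 88, 68]
  L1: h(5,62)=(5*31+62)%997=217 h(57,3)=(57*31+3)%997=773 h(88,68)=(88*31+68)%997=802 -> [217, 773, 802]
  L2: h(217,773)=(217*31+773)%997=521 h(802,802)=(802*31+802)%997=739 -> [521, 739]
  L3: h(521,739)=(521*31+739)%997=938 -> [938]
  root=938

Answer: 5 217 575 521 581 938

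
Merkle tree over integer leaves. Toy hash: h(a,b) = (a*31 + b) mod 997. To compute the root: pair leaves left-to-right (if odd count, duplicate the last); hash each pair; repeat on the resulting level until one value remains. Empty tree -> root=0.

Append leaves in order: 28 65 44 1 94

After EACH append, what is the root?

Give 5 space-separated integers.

Answer: 28 933 421 378 298

Derivation:
After append 28 (leaves=[28]):
  L0: [28]
  root=28
After append 65 (leaves=[28, 65]):
  L0: [28, 65]
  L1: h(28,65)=(28*31+65)%997=933 -> [933]
  root=933
After append 44 (leaves=[28, 65, 44]):
  L0: [28, 65, 44]
  L1: h(28,65)=(28*31+65)%997=933 h(44,44)=(44*31+44)%997=411 -> [933, 411]
  L2: h(933,411)=(933*31+411)%997=421 -> [421]
  root=421
After append 1 (leaves=[28, 65, 44, 1]):
  L0: [28, 65, 44, 1]
  L1: h(28,65)=(28*31+65)%997=933 h(44,1)=(44*31+1)%997=368 -> [933, 368]
  L2: h(933,368)=(933*31+368)%997=378 -> [378]
  root=378
After append 94 (leaves=[28, 65, 44, 1, 94]):
  L0: [28, 65, 44, 1, 94]
  L1: h(28,65)=(28*31+65)%997=933 h(44,1)=(44*31+1)%997=368 h(94,94)=(94*31+94)%997=17 -> [933, 368, 17]
  L2: h(933,368)=(933*31+368)%997=378 h(17,17)=(17*31+17)%997=544 -> [378, 544]
  L3: h(378,544)=(378*31+544)%997=298 -> [298]
  root=298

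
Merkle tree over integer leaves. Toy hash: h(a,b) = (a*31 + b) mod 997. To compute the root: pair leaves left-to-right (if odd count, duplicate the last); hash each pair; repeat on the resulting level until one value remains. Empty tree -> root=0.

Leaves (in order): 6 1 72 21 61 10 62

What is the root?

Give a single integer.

L0: [6, 1, 72, 21, 61, 10, 62]
L1: h(6,1)=(6*31+1)%997=187 h(72,21)=(72*31+21)%997=259 h(61,10)=(61*31+10)%997=904 h(62,62)=(62*31+62)%997=987 -> [187, 259, 904, 987]
L2: h(187,259)=(187*31+259)%997=74 h(904,987)=(904*31+987)%997=98 -> [74, 98]
L3: h(74,98)=(74*31+98)%997=398 -> [398]

Answer: 398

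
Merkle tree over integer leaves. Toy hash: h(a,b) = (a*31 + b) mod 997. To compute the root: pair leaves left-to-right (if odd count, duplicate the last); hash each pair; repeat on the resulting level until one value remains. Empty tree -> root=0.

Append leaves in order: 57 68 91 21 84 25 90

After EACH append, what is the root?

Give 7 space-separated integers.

Answer: 57 838 974 904 382 488 739

Derivation:
After append 57 (leaves=[57]):
  L0: [57]
  root=57
After append 68 (leaves=[57, 68]):
  L0: [57, 68]
  L1: h(57,68)=(57*31+68)%997=838 -> [838]
  root=838
After append 91 (leaves=[57, 68, 91]):
  L0: [57, 68, 91]
  L1: h(57,68)=(57*31+68)%997=838 h(91,91)=(91*31+91)%997=918 -> [838, 918]
  L2: h(838,918)=(838*31+918)%997=974 -> [974]
  root=974
After append 21 (leaves=[57, 68, 91, 21]):
  L0: [57, 68, 91, 21]
  L1: h(57,68)=(57*31+68)%997=838 h(91,21)=(91*31+21)%997=848 -> [838, 848]
  L2: h(838,848)=(838*31+848)%997=904 -> [904]
  root=904
After append 84 (leaves=[57, 68, 91, 21, 84]):
  L0: [57, 68, 91, 21, 84]
  L1: h(57,68)=(57*31+68)%997=838 h(91,21)=(91*31+21)%997=848 h(84,84)=(84*31+84)%997=694 -> [838, 848, 694]
  L2: h(838,848)=(838*31+848)%997=904 h(694,694)=(694*31+694)%997=274 -> [904, 274]
  L3: h(904,274)=(904*31+274)%997=382 -> [382]
  root=382
After append 25 (leaves=[57, 68, 91, 21, 84, 25]):
  L0: [57, 68, 91, 21, 84, 25]
  L1: h(57,68)=(57*31+68)%997=838 h(91,21)=(91*31+21)%997=848 h(84,25)=(84*31+25)%997=635 -> [838, 848, 635]
  L2: h(838,848)=(838*31+848)%997=904 h(635,635)=(635*31+635)%997=380 -> [904, 380]
  L3: h(904,380)=(904*31+380)%997=488 -> [488]
  root=488
After append 90 (leaves=[57, 68, 91, 21, 84, 25, 90]):
  L0: [57, 68, 91, 21, 84, 25, 90]
  L1: h(57,68)=(57*31+68)%997=838 h(91,21)=(91*31+21)%997=848 h(84,25)=(84*31+25)%997=635 h(90,90)=(90*31+90)%997=886 -> [838, 848, 635, 886]
  L2: h(838,848)=(838*31+848)%997=904 h(635,886)=(635*31+886)%997=631 -> [904, 631]
  L3: h(904,631)=(904*31+631)%997=739 -> [739]
  root=739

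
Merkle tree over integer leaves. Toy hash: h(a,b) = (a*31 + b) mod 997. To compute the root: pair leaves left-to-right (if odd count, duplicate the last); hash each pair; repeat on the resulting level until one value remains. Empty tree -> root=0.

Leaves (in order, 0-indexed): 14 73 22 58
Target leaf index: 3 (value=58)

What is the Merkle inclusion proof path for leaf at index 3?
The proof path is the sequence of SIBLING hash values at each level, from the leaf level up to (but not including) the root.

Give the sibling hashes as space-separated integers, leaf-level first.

L0 (leaves): [14, 73, 22, 58], target index=3
L1: h(14,73)=(14*31+73)%997=507 [pair 0] h(22,58)=(22*31+58)%997=740 [pair 1] -> [507, 740]
  Sibling for proof at L0: 22
L2: h(507,740)=(507*31+740)%997=505 [pair 0] -> [505]
  Sibling for proof at L1: 507
Root: 505
Proof path (sibling hashes from leaf to root): [22, 507]

Answer: 22 507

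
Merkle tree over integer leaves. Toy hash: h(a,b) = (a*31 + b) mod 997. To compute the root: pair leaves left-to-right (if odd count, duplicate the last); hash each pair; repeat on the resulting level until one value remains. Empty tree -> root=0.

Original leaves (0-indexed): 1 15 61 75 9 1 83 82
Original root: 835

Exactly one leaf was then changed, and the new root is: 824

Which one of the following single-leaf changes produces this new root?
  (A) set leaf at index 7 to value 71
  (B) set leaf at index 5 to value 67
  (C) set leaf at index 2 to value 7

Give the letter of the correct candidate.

Original leaves: [1, 15, 61, 75, 9, 1, 83, 82]
Target new root: 824
Try each candidate change and compute the resulting root:
Candidate A: set leaf[7] = 71 -> leaves = [1, 15, 61, 75, 9, 1, 83, 71]
  L0: [1, 15, 61, 75, 9, 1, 83, 71]
  L1: h(1,15)=(1*31+15)%997=46 h(61,75)=(61*31+75)%997=969 h(9,1)=(9*31+1)%997=280 h(83,71)=(83*31+71)%997=650 -> [46, 969, 280, 650]
  L2: h(46,969)=(46*31+969)%997=401 h(280,650)=(280*31+650)%997=357 -> [401, 357]
  L3: h(401,357)=(401*31+357)%997=824 -> [824]
  root = 824 == target 824  ** MATCH **
Candidate B: set leaf[5] = 67 -> leaves = [1, 15, 61, 75, 9, 67, 83, 82]
  L0: [1, 15, 61, 75, 9, 67, 83, 82]
  L1: h(1,15)=(1*31+15)%997=46 h(61,75)=(61*31+75)%997=969 h(9,67)=(9*31+67)%997=346 h(83,82)=(83*31+82)%997=661 -> [46, 969, 346, 661]
  L2: h(46,969)=(46*31+969)%997=401 h(346,661)=(346*31+661)%997=420 -> [401, 420]
  L3: h(401,420)=(401*31+420)%997=887 -> [887]
  root = 887 != target 824
Candidate C: set leaf[2] = 7 -> leaves = [1, 15, 7, 75, 9, 1, 83, 82]
  L0: [1, 15, 7, 75, 9, 1, 83, 82]
  L1: h(1,15)=(1*31+15)%997=46 h(7,75)=(7*31+75)%997=292 h(9,1)=(9*31+1)%997=280 h(83,82)=(83*31+82)%997=661 -> [46, 292, 280, 661]
  L2: h(46,292)=(46*31+292)%997=721 h(280,661)=(280*31+661)%997=368 -> [721, 368]
  L3: h(721,368)=(721*31+368)%997=785 -> [785]
  root = 785 != target 824
Candidate A produces the target root.

Answer: A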